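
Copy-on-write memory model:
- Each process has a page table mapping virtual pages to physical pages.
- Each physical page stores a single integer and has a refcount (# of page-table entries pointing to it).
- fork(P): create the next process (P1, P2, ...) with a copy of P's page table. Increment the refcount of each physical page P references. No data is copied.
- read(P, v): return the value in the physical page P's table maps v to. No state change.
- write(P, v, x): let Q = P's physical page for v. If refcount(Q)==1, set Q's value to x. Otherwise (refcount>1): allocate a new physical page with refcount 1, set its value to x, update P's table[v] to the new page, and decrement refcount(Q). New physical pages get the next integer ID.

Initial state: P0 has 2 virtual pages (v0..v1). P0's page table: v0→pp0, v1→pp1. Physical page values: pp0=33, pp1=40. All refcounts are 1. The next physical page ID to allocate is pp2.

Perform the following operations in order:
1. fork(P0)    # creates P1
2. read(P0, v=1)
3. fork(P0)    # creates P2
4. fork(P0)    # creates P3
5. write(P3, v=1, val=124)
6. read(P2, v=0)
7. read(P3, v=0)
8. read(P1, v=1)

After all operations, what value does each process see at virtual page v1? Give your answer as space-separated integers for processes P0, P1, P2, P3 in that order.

Op 1: fork(P0) -> P1. 2 ppages; refcounts: pp0:2 pp1:2
Op 2: read(P0, v1) -> 40. No state change.
Op 3: fork(P0) -> P2. 2 ppages; refcounts: pp0:3 pp1:3
Op 4: fork(P0) -> P3. 2 ppages; refcounts: pp0:4 pp1:4
Op 5: write(P3, v1, 124). refcount(pp1)=4>1 -> COPY to pp2. 3 ppages; refcounts: pp0:4 pp1:3 pp2:1
Op 6: read(P2, v0) -> 33. No state change.
Op 7: read(P3, v0) -> 33. No state change.
Op 8: read(P1, v1) -> 40. No state change.
P0: v1 -> pp1 = 40
P1: v1 -> pp1 = 40
P2: v1 -> pp1 = 40
P3: v1 -> pp2 = 124

Answer: 40 40 40 124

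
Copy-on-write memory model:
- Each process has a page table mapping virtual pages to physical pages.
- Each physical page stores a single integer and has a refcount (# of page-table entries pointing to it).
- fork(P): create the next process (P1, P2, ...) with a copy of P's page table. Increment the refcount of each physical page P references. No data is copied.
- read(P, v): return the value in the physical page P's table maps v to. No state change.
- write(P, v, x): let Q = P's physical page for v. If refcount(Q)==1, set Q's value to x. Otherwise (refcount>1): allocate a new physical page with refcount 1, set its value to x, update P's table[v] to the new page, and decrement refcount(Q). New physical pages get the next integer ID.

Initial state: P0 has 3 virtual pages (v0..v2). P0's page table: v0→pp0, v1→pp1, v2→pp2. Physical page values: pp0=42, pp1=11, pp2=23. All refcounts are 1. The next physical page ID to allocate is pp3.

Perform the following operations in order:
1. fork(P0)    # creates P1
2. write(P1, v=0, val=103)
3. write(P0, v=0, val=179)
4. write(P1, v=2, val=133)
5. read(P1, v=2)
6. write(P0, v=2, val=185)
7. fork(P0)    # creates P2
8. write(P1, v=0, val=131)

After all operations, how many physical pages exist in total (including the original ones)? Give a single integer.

Op 1: fork(P0) -> P1. 3 ppages; refcounts: pp0:2 pp1:2 pp2:2
Op 2: write(P1, v0, 103). refcount(pp0)=2>1 -> COPY to pp3. 4 ppages; refcounts: pp0:1 pp1:2 pp2:2 pp3:1
Op 3: write(P0, v0, 179). refcount(pp0)=1 -> write in place. 4 ppages; refcounts: pp0:1 pp1:2 pp2:2 pp3:1
Op 4: write(P1, v2, 133). refcount(pp2)=2>1 -> COPY to pp4. 5 ppages; refcounts: pp0:1 pp1:2 pp2:1 pp3:1 pp4:1
Op 5: read(P1, v2) -> 133. No state change.
Op 6: write(P0, v2, 185). refcount(pp2)=1 -> write in place. 5 ppages; refcounts: pp0:1 pp1:2 pp2:1 pp3:1 pp4:1
Op 7: fork(P0) -> P2. 5 ppages; refcounts: pp0:2 pp1:3 pp2:2 pp3:1 pp4:1
Op 8: write(P1, v0, 131). refcount(pp3)=1 -> write in place. 5 ppages; refcounts: pp0:2 pp1:3 pp2:2 pp3:1 pp4:1

Answer: 5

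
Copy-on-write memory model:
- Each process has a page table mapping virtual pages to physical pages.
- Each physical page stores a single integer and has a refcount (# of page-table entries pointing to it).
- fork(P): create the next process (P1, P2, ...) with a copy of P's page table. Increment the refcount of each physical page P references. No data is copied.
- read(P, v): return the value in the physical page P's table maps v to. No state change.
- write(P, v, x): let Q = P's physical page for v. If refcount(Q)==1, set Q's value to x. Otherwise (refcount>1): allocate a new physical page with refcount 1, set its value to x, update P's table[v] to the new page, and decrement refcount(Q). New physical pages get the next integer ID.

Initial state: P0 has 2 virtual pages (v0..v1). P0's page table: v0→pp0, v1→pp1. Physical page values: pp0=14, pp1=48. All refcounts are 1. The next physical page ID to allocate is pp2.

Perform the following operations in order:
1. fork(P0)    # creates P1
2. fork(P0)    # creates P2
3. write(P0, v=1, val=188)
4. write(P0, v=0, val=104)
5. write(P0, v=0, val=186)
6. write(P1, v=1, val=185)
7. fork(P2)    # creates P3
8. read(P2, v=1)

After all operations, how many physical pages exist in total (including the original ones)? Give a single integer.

Op 1: fork(P0) -> P1. 2 ppages; refcounts: pp0:2 pp1:2
Op 2: fork(P0) -> P2. 2 ppages; refcounts: pp0:3 pp1:3
Op 3: write(P0, v1, 188). refcount(pp1)=3>1 -> COPY to pp2. 3 ppages; refcounts: pp0:3 pp1:2 pp2:1
Op 4: write(P0, v0, 104). refcount(pp0)=3>1 -> COPY to pp3. 4 ppages; refcounts: pp0:2 pp1:2 pp2:1 pp3:1
Op 5: write(P0, v0, 186). refcount(pp3)=1 -> write in place. 4 ppages; refcounts: pp0:2 pp1:2 pp2:1 pp3:1
Op 6: write(P1, v1, 185). refcount(pp1)=2>1 -> COPY to pp4. 5 ppages; refcounts: pp0:2 pp1:1 pp2:1 pp3:1 pp4:1
Op 7: fork(P2) -> P3. 5 ppages; refcounts: pp0:3 pp1:2 pp2:1 pp3:1 pp4:1
Op 8: read(P2, v1) -> 48. No state change.

Answer: 5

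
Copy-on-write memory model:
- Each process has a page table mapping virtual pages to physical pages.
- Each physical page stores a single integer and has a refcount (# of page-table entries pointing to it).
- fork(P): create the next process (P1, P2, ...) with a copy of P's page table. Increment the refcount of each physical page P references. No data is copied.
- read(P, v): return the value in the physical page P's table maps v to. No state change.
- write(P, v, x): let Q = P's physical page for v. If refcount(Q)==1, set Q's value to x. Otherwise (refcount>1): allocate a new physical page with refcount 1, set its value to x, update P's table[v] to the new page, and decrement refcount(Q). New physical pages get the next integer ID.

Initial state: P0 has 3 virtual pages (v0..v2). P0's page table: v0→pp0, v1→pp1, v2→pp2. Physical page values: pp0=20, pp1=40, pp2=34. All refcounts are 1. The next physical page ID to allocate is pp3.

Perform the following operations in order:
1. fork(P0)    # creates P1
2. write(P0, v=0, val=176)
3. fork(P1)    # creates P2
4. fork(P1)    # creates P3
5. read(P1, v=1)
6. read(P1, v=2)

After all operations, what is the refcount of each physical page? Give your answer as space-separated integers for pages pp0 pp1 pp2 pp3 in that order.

Op 1: fork(P0) -> P1. 3 ppages; refcounts: pp0:2 pp1:2 pp2:2
Op 2: write(P0, v0, 176). refcount(pp0)=2>1 -> COPY to pp3. 4 ppages; refcounts: pp0:1 pp1:2 pp2:2 pp3:1
Op 3: fork(P1) -> P2. 4 ppages; refcounts: pp0:2 pp1:3 pp2:3 pp3:1
Op 4: fork(P1) -> P3. 4 ppages; refcounts: pp0:3 pp1:4 pp2:4 pp3:1
Op 5: read(P1, v1) -> 40. No state change.
Op 6: read(P1, v2) -> 34. No state change.

Answer: 3 4 4 1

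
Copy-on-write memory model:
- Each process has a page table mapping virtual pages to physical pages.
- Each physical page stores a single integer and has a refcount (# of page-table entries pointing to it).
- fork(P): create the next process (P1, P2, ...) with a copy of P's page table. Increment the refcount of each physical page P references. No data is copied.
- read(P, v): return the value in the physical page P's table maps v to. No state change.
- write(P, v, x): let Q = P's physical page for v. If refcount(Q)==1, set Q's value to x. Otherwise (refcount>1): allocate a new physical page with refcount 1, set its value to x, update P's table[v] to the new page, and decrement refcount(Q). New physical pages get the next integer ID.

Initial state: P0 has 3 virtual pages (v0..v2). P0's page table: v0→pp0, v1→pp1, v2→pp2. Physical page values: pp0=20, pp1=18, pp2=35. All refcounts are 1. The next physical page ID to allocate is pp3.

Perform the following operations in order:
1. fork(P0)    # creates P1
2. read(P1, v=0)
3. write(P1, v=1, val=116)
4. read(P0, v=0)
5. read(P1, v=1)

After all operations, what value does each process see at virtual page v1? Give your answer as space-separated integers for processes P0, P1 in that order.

Op 1: fork(P0) -> P1. 3 ppages; refcounts: pp0:2 pp1:2 pp2:2
Op 2: read(P1, v0) -> 20. No state change.
Op 3: write(P1, v1, 116). refcount(pp1)=2>1 -> COPY to pp3. 4 ppages; refcounts: pp0:2 pp1:1 pp2:2 pp3:1
Op 4: read(P0, v0) -> 20. No state change.
Op 5: read(P1, v1) -> 116. No state change.
P0: v1 -> pp1 = 18
P1: v1 -> pp3 = 116

Answer: 18 116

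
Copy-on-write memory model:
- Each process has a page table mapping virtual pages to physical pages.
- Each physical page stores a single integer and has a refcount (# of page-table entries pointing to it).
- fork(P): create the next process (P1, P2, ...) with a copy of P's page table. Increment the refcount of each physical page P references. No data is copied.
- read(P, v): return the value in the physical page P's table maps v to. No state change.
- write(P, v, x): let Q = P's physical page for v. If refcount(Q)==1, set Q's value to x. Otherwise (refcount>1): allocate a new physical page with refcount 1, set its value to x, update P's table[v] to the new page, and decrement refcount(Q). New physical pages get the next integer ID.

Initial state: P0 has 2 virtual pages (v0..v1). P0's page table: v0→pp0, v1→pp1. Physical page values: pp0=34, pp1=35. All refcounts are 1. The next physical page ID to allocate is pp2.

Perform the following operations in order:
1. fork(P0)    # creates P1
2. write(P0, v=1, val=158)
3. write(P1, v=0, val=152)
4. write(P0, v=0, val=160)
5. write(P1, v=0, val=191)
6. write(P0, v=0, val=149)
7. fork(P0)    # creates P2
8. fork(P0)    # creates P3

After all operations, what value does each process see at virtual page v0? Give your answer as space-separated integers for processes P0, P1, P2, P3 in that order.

Op 1: fork(P0) -> P1. 2 ppages; refcounts: pp0:2 pp1:2
Op 2: write(P0, v1, 158). refcount(pp1)=2>1 -> COPY to pp2. 3 ppages; refcounts: pp0:2 pp1:1 pp2:1
Op 3: write(P1, v0, 152). refcount(pp0)=2>1 -> COPY to pp3. 4 ppages; refcounts: pp0:1 pp1:1 pp2:1 pp3:1
Op 4: write(P0, v0, 160). refcount(pp0)=1 -> write in place. 4 ppages; refcounts: pp0:1 pp1:1 pp2:1 pp3:1
Op 5: write(P1, v0, 191). refcount(pp3)=1 -> write in place. 4 ppages; refcounts: pp0:1 pp1:1 pp2:1 pp3:1
Op 6: write(P0, v0, 149). refcount(pp0)=1 -> write in place. 4 ppages; refcounts: pp0:1 pp1:1 pp2:1 pp3:1
Op 7: fork(P0) -> P2. 4 ppages; refcounts: pp0:2 pp1:1 pp2:2 pp3:1
Op 8: fork(P0) -> P3. 4 ppages; refcounts: pp0:3 pp1:1 pp2:3 pp3:1
P0: v0 -> pp0 = 149
P1: v0 -> pp3 = 191
P2: v0 -> pp0 = 149
P3: v0 -> pp0 = 149

Answer: 149 191 149 149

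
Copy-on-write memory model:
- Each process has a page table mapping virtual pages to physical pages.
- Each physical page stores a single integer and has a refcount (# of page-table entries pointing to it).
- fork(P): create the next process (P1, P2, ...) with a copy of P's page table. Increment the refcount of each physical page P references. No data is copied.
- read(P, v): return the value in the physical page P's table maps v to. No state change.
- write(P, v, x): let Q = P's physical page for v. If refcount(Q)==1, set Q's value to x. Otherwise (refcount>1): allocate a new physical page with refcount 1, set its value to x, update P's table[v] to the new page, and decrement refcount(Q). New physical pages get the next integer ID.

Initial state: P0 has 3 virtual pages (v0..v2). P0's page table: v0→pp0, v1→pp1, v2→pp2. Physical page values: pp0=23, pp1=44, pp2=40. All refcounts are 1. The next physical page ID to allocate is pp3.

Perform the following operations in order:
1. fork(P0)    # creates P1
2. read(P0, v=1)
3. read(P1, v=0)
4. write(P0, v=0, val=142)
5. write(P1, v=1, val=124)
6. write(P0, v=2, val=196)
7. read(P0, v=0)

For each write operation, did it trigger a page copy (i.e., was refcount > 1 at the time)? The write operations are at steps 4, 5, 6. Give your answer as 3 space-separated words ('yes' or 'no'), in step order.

Op 1: fork(P0) -> P1. 3 ppages; refcounts: pp0:2 pp1:2 pp2:2
Op 2: read(P0, v1) -> 44. No state change.
Op 3: read(P1, v0) -> 23. No state change.
Op 4: write(P0, v0, 142). refcount(pp0)=2>1 -> COPY to pp3. 4 ppages; refcounts: pp0:1 pp1:2 pp2:2 pp3:1
Op 5: write(P1, v1, 124). refcount(pp1)=2>1 -> COPY to pp4. 5 ppages; refcounts: pp0:1 pp1:1 pp2:2 pp3:1 pp4:1
Op 6: write(P0, v2, 196). refcount(pp2)=2>1 -> COPY to pp5. 6 ppages; refcounts: pp0:1 pp1:1 pp2:1 pp3:1 pp4:1 pp5:1
Op 7: read(P0, v0) -> 142. No state change.

yes yes yes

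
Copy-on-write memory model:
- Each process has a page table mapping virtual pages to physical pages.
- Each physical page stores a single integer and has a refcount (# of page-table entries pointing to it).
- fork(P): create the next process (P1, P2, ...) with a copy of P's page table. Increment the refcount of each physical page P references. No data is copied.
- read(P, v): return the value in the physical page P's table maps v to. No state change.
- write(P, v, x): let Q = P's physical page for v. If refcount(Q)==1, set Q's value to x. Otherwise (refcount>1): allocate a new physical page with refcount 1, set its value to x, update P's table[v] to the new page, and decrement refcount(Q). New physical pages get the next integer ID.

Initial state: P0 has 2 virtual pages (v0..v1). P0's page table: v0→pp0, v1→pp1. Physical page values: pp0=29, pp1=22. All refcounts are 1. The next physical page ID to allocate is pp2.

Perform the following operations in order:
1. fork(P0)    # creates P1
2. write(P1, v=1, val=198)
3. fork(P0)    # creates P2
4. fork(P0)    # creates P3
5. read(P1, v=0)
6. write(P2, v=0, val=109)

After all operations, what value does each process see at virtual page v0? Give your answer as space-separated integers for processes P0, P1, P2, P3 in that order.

Op 1: fork(P0) -> P1. 2 ppages; refcounts: pp0:2 pp1:2
Op 2: write(P1, v1, 198). refcount(pp1)=2>1 -> COPY to pp2. 3 ppages; refcounts: pp0:2 pp1:1 pp2:1
Op 3: fork(P0) -> P2. 3 ppages; refcounts: pp0:3 pp1:2 pp2:1
Op 4: fork(P0) -> P3. 3 ppages; refcounts: pp0:4 pp1:3 pp2:1
Op 5: read(P1, v0) -> 29. No state change.
Op 6: write(P2, v0, 109). refcount(pp0)=4>1 -> COPY to pp3. 4 ppages; refcounts: pp0:3 pp1:3 pp2:1 pp3:1
P0: v0 -> pp0 = 29
P1: v0 -> pp0 = 29
P2: v0 -> pp3 = 109
P3: v0 -> pp0 = 29

Answer: 29 29 109 29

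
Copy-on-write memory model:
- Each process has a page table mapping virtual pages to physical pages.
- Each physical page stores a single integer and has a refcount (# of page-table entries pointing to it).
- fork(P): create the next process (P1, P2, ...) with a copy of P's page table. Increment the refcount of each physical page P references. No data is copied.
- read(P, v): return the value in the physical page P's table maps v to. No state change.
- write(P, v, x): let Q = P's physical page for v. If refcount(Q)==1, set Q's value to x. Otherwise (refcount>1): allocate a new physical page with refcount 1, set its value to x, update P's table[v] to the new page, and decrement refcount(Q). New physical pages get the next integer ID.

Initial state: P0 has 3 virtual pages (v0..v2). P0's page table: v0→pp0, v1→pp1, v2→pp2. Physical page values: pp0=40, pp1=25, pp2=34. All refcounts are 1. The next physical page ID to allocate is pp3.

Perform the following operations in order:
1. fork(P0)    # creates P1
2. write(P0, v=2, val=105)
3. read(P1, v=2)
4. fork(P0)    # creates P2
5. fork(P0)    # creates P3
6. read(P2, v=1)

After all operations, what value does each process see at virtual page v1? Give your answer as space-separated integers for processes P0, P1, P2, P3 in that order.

Answer: 25 25 25 25

Derivation:
Op 1: fork(P0) -> P1. 3 ppages; refcounts: pp0:2 pp1:2 pp2:2
Op 2: write(P0, v2, 105). refcount(pp2)=2>1 -> COPY to pp3. 4 ppages; refcounts: pp0:2 pp1:2 pp2:1 pp3:1
Op 3: read(P1, v2) -> 34. No state change.
Op 4: fork(P0) -> P2. 4 ppages; refcounts: pp0:3 pp1:3 pp2:1 pp3:2
Op 5: fork(P0) -> P3. 4 ppages; refcounts: pp0:4 pp1:4 pp2:1 pp3:3
Op 6: read(P2, v1) -> 25. No state change.
P0: v1 -> pp1 = 25
P1: v1 -> pp1 = 25
P2: v1 -> pp1 = 25
P3: v1 -> pp1 = 25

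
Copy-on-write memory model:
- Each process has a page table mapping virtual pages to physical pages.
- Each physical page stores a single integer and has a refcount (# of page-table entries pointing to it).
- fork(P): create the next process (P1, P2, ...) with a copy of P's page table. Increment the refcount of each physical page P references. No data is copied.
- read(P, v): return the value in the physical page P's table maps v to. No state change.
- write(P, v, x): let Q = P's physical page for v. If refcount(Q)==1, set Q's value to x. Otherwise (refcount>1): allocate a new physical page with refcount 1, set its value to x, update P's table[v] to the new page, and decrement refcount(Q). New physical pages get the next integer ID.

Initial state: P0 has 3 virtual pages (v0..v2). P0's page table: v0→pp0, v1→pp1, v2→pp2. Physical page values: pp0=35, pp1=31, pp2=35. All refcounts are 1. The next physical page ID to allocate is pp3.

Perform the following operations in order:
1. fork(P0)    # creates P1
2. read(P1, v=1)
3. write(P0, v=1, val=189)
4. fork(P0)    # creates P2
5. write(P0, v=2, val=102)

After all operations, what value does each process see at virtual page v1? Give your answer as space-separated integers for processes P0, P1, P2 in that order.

Op 1: fork(P0) -> P1. 3 ppages; refcounts: pp0:2 pp1:2 pp2:2
Op 2: read(P1, v1) -> 31. No state change.
Op 3: write(P0, v1, 189). refcount(pp1)=2>1 -> COPY to pp3. 4 ppages; refcounts: pp0:2 pp1:1 pp2:2 pp3:1
Op 4: fork(P0) -> P2. 4 ppages; refcounts: pp0:3 pp1:1 pp2:3 pp3:2
Op 5: write(P0, v2, 102). refcount(pp2)=3>1 -> COPY to pp4. 5 ppages; refcounts: pp0:3 pp1:1 pp2:2 pp3:2 pp4:1
P0: v1 -> pp3 = 189
P1: v1 -> pp1 = 31
P2: v1 -> pp3 = 189

Answer: 189 31 189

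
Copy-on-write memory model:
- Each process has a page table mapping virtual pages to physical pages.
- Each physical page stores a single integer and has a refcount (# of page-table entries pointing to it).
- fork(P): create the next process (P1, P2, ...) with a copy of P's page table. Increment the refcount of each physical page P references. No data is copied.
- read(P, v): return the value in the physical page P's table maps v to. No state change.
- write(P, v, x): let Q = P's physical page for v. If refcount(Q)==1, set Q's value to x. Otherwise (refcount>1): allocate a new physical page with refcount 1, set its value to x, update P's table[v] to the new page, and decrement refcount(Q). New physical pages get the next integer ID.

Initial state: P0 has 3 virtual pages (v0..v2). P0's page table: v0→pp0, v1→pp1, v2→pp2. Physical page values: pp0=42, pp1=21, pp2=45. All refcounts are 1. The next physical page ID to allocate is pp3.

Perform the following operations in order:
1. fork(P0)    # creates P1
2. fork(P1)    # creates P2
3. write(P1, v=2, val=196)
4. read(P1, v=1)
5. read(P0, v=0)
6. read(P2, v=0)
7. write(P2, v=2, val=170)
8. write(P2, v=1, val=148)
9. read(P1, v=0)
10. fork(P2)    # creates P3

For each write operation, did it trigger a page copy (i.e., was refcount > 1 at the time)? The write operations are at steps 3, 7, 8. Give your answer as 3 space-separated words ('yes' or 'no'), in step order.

Op 1: fork(P0) -> P1. 3 ppages; refcounts: pp0:2 pp1:2 pp2:2
Op 2: fork(P1) -> P2. 3 ppages; refcounts: pp0:3 pp1:3 pp2:3
Op 3: write(P1, v2, 196). refcount(pp2)=3>1 -> COPY to pp3. 4 ppages; refcounts: pp0:3 pp1:3 pp2:2 pp3:1
Op 4: read(P1, v1) -> 21. No state change.
Op 5: read(P0, v0) -> 42. No state change.
Op 6: read(P2, v0) -> 42. No state change.
Op 7: write(P2, v2, 170). refcount(pp2)=2>1 -> COPY to pp4. 5 ppages; refcounts: pp0:3 pp1:3 pp2:1 pp3:1 pp4:1
Op 8: write(P2, v1, 148). refcount(pp1)=3>1 -> COPY to pp5. 6 ppages; refcounts: pp0:3 pp1:2 pp2:1 pp3:1 pp4:1 pp5:1
Op 9: read(P1, v0) -> 42. No state change.
Op 10: fork(P2) -> P3. 6 ppages; refcounts: pp0:4 pp1:2 pp2:1 pp3:1 pp4:2 pp5:2

yes yes yes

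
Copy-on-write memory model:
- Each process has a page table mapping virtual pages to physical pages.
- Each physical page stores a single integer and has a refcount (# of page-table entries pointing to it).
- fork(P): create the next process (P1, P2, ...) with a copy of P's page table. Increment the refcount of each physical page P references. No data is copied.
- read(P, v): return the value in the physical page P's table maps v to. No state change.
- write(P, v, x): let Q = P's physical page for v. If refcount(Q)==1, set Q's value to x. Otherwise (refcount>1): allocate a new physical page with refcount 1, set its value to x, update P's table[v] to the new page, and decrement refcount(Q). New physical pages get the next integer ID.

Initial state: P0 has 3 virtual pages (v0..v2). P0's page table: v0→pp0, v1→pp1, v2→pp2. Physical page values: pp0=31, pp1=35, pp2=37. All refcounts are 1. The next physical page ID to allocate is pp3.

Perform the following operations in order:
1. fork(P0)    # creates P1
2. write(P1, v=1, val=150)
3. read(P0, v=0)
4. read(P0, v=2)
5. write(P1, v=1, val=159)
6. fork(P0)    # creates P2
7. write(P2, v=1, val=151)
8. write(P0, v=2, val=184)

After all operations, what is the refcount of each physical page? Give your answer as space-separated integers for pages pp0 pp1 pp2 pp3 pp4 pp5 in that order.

Answer: 3 1 2 1 1 1

Derivation:
Op 1: fork(P0) -> P1. 3 ppages; refcounts: pp0:2 pp1:2 pp2:2
Op 2: write(P1, v1, 150). refcount(pp1)=2>1 -> COPY to pp3. 4 ppages; refcounts: pp0:2 pp1:1 pp2:2 pp3:1
Op 3: read(P0, v0) -> 31. No state change.
Op 4: read(P0, v2) -> 37. No state change.
Op 5: write(P1, v1, 159). refcount(pp3)=1 -> write in place. 4 ppages; refcounts: pp0:2 pp1:1 pp2:2 pp3:1
Op 6: fork(P0) -> P2. 4 ppages; refcounts: pp0:3 pp1:2 pp2:3 pp3:1
Op 7: write(P2, v1, 151). refcount(pp1)=2>1 -> COPY to pp4. 5 ppages; refcounts: pp0:3 pp1:1 pp2:3 pp3:1 pp4:1
Op 8: write(P0, v2, 184). refcount(pp2)=3>1 -> COPY to pp5. 6 ppages; refcounts: pp0:3 pp1:1 pp2:2 pp3:1 pp4:1 pp5:1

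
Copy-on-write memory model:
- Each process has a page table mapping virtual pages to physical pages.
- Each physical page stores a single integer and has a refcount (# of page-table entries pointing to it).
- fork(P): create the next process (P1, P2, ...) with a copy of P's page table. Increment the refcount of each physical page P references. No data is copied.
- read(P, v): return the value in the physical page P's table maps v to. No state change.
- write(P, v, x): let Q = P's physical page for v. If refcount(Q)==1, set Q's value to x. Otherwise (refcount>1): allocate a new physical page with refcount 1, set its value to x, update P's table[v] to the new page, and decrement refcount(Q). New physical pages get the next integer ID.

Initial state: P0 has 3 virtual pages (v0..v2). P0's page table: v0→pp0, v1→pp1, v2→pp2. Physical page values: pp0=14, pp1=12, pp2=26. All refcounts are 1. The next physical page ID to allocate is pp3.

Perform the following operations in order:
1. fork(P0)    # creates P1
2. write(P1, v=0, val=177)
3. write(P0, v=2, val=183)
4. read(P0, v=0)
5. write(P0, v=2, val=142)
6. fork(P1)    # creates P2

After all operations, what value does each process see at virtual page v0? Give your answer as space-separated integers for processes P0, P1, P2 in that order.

Answer: 14 177 177

Derivation:
Op 1: fork(P0) -> P1. 3 ppages; refcounts: pp0:2 pp1:2 pp2:2
Op 2: write(P1, v0, 177). refcount(pp0)=2>1 -> COPY to pp3. 4 ppages; refcounts: pp0:1 pp1:2 pp2:2 pp3:1
Op 3: write(P0, v2, 183). refcount(pp2)=2>1 -> COPY to pp4. 5 ppages; refcounts: pp0:1 pp1:2 pp2:1 pp3:1 pp4:1
Op 4: read(P0, v0) -> 14. No state change.
Op 5: write(P0, v2, 142). refcount(pp4)=1 -> write in place. 5 ppages; refcounts: pp0:1 pp1:2 pp2:1 pp3:1 pp4:1
Op 6: fork(P1) -> P2. 5 ppages; refcounts: pp0:1 pp1:3 pp2:2 pp3:2 pp4:1
P0: v0 -> pp0 = 14
P1: v0 -> pp3 = 177
P2: v0 -> pp3 = 177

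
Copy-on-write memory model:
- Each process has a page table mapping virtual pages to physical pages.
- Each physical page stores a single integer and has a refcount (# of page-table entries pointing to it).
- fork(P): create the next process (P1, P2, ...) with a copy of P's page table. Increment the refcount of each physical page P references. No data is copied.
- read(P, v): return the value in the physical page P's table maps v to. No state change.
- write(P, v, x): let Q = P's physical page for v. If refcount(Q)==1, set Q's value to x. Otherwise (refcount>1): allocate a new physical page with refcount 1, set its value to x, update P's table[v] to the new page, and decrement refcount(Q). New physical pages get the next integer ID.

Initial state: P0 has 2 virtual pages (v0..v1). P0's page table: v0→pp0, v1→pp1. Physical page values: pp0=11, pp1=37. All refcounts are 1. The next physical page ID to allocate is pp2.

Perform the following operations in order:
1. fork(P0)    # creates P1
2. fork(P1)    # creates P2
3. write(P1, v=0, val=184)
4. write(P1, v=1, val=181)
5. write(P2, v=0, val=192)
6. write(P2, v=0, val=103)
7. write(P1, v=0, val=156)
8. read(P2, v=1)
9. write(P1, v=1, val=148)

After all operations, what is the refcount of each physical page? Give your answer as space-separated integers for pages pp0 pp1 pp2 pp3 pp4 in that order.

Answer: 1 2 1 1 1

Derivation:
Op 1: fork(P0) -> P1. 2 ppages; refcounts: pp0:2 pp1:2
Op 2: fork(P1) -> P2. 2 ppages; refcounts: pp0:3 pp1:3
Op 3: write(P1, v0, 184). refcount(pp0)=3>1 -> COPY to pp2. 3 ppages; refcounts: pp0:2 pp1:3 pp2:1
Op 4: write(P1, v1, 181). refcount(pp1)=3>1 -> COPY to pp3. 4 ppages; refcounts: pp0:2 pp1:2 pp2:1 pp3:1
Op 5: write(P2, v0, 192). refcount(pp0)=2>1 -> COPY to pp4. 5 ppages; refcounts: pp0:1 pp1:2 pp2:1 pp3:1 pp4:1
Op 6: write(P2, v0, 103). refcount(pp4)=1 -> write in place. 5 ppages; refcounts: pp0:1 pp1:2 pp2:1 pp3:1 pp4:1
Op 7: write(P1, v0, 156). refcount(pp2)=1 -> write in place. 5 ppages; refcounts: pp0:1 pp1:2 pp2:1 pp3:1 pp4:1
Op 8: read(P2, v1) -> 37. No state change.
Op 9: write(P1, v1, 148). refcount(pp3)=1 -> write in place. 5 ppages; refcounts: pp0:1 pp1:2 pp2:1 pp3:1 pp4:1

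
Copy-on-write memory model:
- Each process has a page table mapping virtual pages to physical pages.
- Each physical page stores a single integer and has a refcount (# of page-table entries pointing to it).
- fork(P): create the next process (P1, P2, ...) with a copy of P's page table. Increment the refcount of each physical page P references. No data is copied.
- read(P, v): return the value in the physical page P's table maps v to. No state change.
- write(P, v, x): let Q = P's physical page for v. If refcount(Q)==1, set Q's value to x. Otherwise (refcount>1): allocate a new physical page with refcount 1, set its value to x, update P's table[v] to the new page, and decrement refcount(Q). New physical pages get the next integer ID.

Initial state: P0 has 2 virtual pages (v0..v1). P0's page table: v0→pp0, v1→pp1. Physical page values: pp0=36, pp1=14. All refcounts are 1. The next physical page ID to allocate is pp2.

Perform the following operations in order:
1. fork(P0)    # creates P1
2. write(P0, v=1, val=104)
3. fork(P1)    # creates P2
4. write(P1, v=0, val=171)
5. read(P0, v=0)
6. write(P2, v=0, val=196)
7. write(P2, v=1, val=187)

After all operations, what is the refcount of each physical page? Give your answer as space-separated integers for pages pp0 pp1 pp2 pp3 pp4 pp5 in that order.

Answer: 1 1 1 1 1 1

Derivation:
Op 1: fork(P0) -> P1. 2 ppages; refcounts: pp0:2 pp1:2
Op 2: write(P0, v1, 104). refcount(pp1)=2>1 -> COPY to pp2. 3 ppages; refcounts: pp0:2 pp1:1 pp2:1
Op 3: fork(P1) -> P2. 3 ppages; refcounts: pp0:3 pp1:2 pp2:1
Op 4: write(P1, v0, 171). refcount(pp0)=3>1 -> COPY to pp3. 4 ppages; refcounts: pp0:2 pp1:2 pp2:1 pp3:1
Op 5: read(P0, v0) -> 36. No state change.
Op 6: write(P2, v0, 196). refcount(pp0)=2>1 -> COPY to pp4. 5 ppages; refcounts: pp0:1 pp1:2 pp2:1 pp3:1 pp4:1
Op 7: write(P2, v1, 187). refcount(pp1)=2>1 -> COPY to pp5. 6 ppages; refcounts: pp0:1 pp1:1 pp2:1 pp3:1 pp4:1 pp5:1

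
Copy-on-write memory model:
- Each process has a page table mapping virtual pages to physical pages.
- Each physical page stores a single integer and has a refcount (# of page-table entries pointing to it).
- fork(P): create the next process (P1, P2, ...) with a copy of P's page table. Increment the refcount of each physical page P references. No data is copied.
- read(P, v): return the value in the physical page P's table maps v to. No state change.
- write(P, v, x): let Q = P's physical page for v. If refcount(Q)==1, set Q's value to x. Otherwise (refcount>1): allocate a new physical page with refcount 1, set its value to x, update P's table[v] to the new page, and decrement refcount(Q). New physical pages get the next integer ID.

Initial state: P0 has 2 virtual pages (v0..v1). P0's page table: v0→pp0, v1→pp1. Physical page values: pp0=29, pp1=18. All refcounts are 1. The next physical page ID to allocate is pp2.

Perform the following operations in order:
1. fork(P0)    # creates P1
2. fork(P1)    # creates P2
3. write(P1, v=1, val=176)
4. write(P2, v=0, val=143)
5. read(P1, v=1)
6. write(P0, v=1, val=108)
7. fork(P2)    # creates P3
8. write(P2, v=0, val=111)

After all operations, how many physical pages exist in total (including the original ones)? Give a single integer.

Answer: 6

Derivation:
Op 1: fork(P0) -> P1. 2 ppages; refcounts: pp0:2 pp1:2
Op 2: fork(P1) -> P2. 2 ppages; refcounts: pp0:3 pp1:3
Op 3: write(P1, v1, 176). refcount(pp1)=3>1 -> COPY to pp2. 3 ppages; refcounts: pp0:3 pp1:2 pp2:1
Op 4: write(P2, v0, 143). refcount(pp0)=3>1 -> COPY to pp3. 4 ppages; refcounts: pp0:2 pp1:2 pp2:1 pp3:1
Op 5: read(P1, v1) -> 176. No state change.
Op 6: write(P0, v1, 108). refcount(pp1)=2>1 -> COPY to pp4. 5 ppages; refcounts: pp0:2 pp1:1 pp2:1 pp3:1 pp4:1
Op 7: fork(P2) -> P3. 5 ppages; refcounts: pp0:2 pp1:2 pp2:1 pp3:2 pp4:1
Op 8: write(P2, v0, 111). refcount(pp3)=2>1 -> COPY to pp5. 6 ppages; refcounts: pp0:2 pp1:2 pp2:1 pp3:1 pp4:1 pp5:1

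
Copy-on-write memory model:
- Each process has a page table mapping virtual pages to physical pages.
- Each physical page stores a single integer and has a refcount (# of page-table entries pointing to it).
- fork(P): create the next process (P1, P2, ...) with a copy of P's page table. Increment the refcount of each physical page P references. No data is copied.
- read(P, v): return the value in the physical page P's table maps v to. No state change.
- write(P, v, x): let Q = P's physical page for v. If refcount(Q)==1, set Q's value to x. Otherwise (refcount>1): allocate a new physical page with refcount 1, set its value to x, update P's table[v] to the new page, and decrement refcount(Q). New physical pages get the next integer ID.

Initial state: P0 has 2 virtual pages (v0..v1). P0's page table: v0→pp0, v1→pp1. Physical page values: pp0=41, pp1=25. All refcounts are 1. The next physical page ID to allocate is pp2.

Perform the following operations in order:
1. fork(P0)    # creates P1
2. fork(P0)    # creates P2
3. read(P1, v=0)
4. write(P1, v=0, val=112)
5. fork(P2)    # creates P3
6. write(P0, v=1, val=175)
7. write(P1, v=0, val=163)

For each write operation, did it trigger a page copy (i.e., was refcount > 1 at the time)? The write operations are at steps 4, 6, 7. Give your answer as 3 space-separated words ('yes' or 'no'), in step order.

Op 1: fork(P0) -> P1. 2 ppages; refcounts: pp0:2 pp1:2
Op 2: fork(P0) -> P2. 2 ppages; refcounts: pp0:3 pp1:3
Op 3: read(P1, v0) -> 41. No state change.
Op 4: write(P1, v0, 112). refcount(pp0)=3>1 -> COPY to pp2. 3 ppages; refcounts: pp0:2 pp1:3 pp2:1
Op 5: fork(P2) -> P3. 3 ppages; refcounts: pp0:3 pp1:4 pp2:1
Op 6: write(P0, v1, 175). refcount(pp1)=4>1 -> COPY to pp3. 4 ppages; refcounts: pp0:3 pp1:3 pp2:1 pp3:1
Op 7: write(P1, v0, 163). refcount(pp2)=1 -> write in place. 4 ppages; refcounts: pp0:3 pp1:3 pp2:1 pp3:1

yes yes no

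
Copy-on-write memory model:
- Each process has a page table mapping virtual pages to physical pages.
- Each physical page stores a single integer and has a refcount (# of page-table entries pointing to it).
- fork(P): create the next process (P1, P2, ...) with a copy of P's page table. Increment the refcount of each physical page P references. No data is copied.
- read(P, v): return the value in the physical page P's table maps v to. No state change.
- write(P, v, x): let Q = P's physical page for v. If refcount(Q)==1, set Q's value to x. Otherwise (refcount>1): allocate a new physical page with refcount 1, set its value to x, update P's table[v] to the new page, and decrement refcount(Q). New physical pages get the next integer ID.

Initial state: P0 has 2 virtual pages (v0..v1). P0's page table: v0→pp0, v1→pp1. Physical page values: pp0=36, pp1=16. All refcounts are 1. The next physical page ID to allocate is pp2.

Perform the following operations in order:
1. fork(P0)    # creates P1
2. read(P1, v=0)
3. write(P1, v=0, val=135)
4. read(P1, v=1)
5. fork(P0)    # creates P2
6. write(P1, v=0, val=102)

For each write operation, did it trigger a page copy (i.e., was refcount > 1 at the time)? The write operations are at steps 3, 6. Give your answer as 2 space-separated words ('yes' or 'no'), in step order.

Op 1: fork(P0) -> P1. 2 ppages; refcounts: pp0:2 pp1:2
Op 2: read(P1, v0) -> 36. No state change.
Op 3: write(P1, v0, 135). refcount(pp0)=2>1 -> COPY to pp2. 3 ppages; refcounts: pp0:1 pp1:2 pp2:1
Op 4: read(P1, v1) -> 16. No state change.
Op 5: fork(P0) -> P2. 3 ppages; refcounts: pp0:2 pp1:3 pp2:1
Op 6: write(P1, v0, 102). refcount(pp2)=1 -> write in place. 3 ppages; refcounts: pp0:2 pp1:3 pp2:1

yes no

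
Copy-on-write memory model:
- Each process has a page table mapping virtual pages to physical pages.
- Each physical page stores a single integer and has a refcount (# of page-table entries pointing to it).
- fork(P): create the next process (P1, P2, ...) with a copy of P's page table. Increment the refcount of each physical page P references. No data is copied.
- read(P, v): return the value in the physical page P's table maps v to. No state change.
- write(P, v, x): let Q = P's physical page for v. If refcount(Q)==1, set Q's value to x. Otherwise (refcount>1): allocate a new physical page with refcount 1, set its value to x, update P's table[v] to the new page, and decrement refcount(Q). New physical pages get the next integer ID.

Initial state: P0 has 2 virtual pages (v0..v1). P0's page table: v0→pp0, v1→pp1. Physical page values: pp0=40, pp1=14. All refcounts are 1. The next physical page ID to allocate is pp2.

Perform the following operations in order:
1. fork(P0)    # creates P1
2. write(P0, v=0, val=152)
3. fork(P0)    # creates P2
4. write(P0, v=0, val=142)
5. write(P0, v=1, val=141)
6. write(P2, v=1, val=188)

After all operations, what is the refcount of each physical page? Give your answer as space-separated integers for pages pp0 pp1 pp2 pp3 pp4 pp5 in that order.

Op 1: fork(P0) -> P1. 2 ppages; refcounts: pp0:2 pp1:2
Op 2: write(P0, v0, 152). refcount(pp0)=2>1 -> COPY to pp2. 3 ppages; refcounts: pp0:1 pp1:2 pp2:1
Op 3: fork(P0) -> P2. 3 ppages; refcounts: pp0:1 pp1:3 pp2:2
Op 4: write(P0, v0, 142). refcount(pp2)=2>1 -> COPY to pp3. 4 ppages; refcounts: pp0:1 pp1:3 pp2:1 pp3:1
Op 5: write(P0, v1, 141). refcount(pp1)=3>1 -> COPY to pp4. 5 ppages; refcounts: pp0:1 pp1:2 pp2:1 pp3:1 pp4:1
Op 6: write(P2, v1, 188). refcount(pp1)=2>1 -> COPY to pp5. 6 ppages; refcounts: pp0:1 pp1:1 pp2:1 pp3:1 pp4:1 pp5:1

Answer: 1 1 1 1 1 1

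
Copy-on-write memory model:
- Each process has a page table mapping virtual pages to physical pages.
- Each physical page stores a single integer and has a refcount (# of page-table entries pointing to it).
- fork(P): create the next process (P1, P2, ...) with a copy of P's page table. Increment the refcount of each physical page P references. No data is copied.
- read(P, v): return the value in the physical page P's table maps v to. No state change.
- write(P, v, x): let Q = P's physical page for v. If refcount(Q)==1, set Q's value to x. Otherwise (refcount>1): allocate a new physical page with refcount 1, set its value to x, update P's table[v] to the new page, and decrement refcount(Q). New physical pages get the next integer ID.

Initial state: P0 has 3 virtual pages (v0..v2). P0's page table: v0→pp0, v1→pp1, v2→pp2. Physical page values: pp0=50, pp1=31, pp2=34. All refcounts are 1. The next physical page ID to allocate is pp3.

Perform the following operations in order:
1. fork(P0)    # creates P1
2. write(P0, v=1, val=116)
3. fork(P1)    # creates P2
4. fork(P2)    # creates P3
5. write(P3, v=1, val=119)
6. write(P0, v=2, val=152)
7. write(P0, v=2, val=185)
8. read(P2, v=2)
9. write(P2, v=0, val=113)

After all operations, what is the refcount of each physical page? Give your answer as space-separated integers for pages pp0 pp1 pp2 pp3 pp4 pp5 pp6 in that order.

Answer: 3 2 3 1 1 1 1

Derivation:
Op 1: fork(P0) -> P1. 3 ppages; refcounts: pp0:2 pp1:2 pp2:2
Op 2: write(P0, v1, 116). refcount(pp1)=2>1 -> COPY to pp3. 4 ppages; refcounts: pp0:2 pp1:1 pp2:2 pp3:1
Op 3: fork(P1) -> P2. 4 ppages; refcounts: pp0:3 pp1:2 pp2:3 pp3:1
Op 4: fork(P2) -> P3. 4 ppages; refcounts: pp0:4 pp1:3 pp2:4 pp3:1
Op 5: write(P3, v1, 119). refcount(pp1)=3>1 -> COPY to pp4. 5 ppages; refcounts: pp0:4 pp1:2 pp2:4 pp3:1 pp4:1
Op 6: write(P0, v2, 152). refcount(pp2)=4>1 -> COPY to pp5. 6 ppages; refcounts: pp0:4 pp1:2 pp2:3 pp3:1 pp4:1 pp5:1
Op 7: write(P0, v2, 185). refcount(pp5)=1 -> write in place. 6 ppages; refcounts: pp0:4 pp1:2 pp2:3 pp3:1 pp4:1 pp5:1
Op 8: read(P2, v2) -> 34. No state change.
Op 9: write(P2, v0, 113). refcount(pp0)=4>1 -> COPY to pp6. 7 ppages; refcounts: pp0:3 pp1:2 pp2:3 pp3:1 pp4:1 pp5:1 pp6:1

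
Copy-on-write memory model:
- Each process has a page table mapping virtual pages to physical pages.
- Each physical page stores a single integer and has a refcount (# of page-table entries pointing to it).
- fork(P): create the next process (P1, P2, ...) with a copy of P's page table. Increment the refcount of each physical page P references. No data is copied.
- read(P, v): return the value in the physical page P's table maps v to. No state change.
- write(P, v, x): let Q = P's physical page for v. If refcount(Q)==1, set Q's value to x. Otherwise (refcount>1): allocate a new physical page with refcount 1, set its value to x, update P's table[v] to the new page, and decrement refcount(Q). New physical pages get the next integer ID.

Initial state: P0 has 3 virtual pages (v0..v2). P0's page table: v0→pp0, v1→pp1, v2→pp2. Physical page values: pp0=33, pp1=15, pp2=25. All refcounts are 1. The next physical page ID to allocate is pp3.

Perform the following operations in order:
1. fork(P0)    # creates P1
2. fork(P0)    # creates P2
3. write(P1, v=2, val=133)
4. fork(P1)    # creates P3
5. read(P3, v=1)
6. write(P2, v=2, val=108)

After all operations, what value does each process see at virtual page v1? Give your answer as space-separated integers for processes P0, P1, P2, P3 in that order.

Op 1: fork(P0) -> P1. 3 ppages; refcounts: pp0:2 pp1:2 pp2:2
Op 2: fork(P0) -> P2. 3 ppages; refcounts: pp0:3 pp1:3 pp2:3
Op 3: write(P1, v2, 133). refcount(pp2)=3>1 -> COPY to pp3. 4 ppages; refcounts: pp0:3 pp1:3 pp2:2 pp3:1
Op 4: fork(P1) -> P3. 4 ppages; refcounts: pp0:4 pp1:4 pp2:2 pp3:2
Op 5: read(P3, v1) -> 15. No state change.
Op 6: write(P2, v2, 108). refcount(pp2)=2>1 -> COPY to pp4. 5 ppages; refcounts: pp0:4 pp1:4 pp2:1 pp3:2 pp4:1
P0: v1 -> pp1 = 15
P1: v1 -> pp1 = 15
P2: v1 -> pp1 = 15
P3: v1 -> pp1 = 15

Answer: 15 15 15 15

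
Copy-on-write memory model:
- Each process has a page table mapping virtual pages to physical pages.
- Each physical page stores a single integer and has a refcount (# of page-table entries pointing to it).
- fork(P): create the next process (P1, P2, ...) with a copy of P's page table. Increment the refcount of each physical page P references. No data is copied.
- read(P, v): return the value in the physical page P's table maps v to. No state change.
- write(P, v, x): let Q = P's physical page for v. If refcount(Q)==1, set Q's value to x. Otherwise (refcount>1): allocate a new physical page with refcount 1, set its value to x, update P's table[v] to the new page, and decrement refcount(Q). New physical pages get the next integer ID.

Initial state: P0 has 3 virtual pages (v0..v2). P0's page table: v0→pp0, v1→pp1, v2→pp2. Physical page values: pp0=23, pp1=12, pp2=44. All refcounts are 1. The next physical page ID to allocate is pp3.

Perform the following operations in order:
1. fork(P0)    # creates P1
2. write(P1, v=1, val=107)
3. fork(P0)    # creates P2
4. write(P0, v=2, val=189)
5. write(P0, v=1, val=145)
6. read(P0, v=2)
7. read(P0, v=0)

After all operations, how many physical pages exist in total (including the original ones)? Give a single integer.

Answer: 6

Derivation:
Op 1: fork(P0) -> P1. 3 ppages; refcounts: pp0:2 pp1:2 pp2:2
Op 2: write(P1, v1, 107). refcount(pp1)=2>1 -> COPY to pp3. 4 ppages; refcounts: pp0:2 pp1:1 pp2:2 pp3:1
Op 3: fork(P0) -> P2. 4 ppages; refcounts: pp0:3 pp1:2 pp2:3 pp3:1
Op 4: write(P0, v2, 189). refcount(pp2)=3>1 -> COPY to pp4. 5 ppages; refcounts: pp0:3 pp1:2 pp2:2 pp3:1 pp4:1
Op 5: write(P0, v1, 145). refcount(pp1)=2>1 -> COPY to pp5. 6 ppages; refcounts: pp0:3 pp1:1 pp2:2 pp3:1 pp4:1 pp5:1
Op 6: read(P0, v2) -> 189. No state change.
Op 7: read(P0, v0) -> 23. No state change.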